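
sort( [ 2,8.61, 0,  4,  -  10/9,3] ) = [ - 10/9,  0,2,3 , 4 , 8.61 ] 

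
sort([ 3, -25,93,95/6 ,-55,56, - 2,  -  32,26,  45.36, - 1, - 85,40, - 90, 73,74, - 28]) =[ - 90, - 85, - 55, - 32, - 28, - 25, - 2, - 1,3 , 95/6,26,40,45.36, 56,73,74,93 ] 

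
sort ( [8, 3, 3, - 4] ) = [-4, 3,3,  8 ] 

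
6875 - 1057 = 5818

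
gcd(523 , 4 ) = 1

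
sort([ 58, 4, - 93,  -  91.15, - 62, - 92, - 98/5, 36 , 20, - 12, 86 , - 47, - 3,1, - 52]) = [ - 93, - 92, - 91.15,  -  62, - 52, - 47, - 98/5, - 12, - 3,1, 4,20,36,58,86 ]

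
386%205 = 181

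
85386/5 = 17077 + 1/5 = 17077.20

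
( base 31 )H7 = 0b1000010110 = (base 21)149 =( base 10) 534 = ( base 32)gm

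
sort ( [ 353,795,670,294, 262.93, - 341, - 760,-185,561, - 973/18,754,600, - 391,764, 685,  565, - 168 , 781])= [ - 760, - 391,-341, - 185 ,-168, - 973/18, 262.93,294, 353,  561,565, 600,670, 685,754, 764 , 781, 795 ] 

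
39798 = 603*66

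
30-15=15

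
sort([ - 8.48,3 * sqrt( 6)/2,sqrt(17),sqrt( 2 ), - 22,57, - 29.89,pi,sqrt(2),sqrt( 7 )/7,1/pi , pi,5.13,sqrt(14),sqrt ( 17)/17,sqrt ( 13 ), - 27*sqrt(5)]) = [ - 27*sqrt( 5 ), - 29.89, - 22 , - 8.48,  sqrt (17)/17,1/pi,sqrt( 7)/7,sqrt( 2),sqrt (2),pi,pi, sqrt( 13 ), 3*sqrt( 6)/2, sqrt ( 14),sqrt(17),5.13,57]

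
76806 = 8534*9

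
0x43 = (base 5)232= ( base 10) 67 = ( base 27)2d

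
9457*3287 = 31085159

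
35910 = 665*54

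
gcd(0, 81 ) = 81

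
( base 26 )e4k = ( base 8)22564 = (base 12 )5670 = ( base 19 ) 17ac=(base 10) 9588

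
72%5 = 2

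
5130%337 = 75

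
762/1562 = 381/781=0.49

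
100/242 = 50/121 = 0.41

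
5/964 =5/964 = 0.01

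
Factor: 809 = 809^1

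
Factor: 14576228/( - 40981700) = -5^(-2)*409817^(  -  1) * 3644057^1 = -3644057/10245425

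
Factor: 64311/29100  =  221/100= 2^( - 2)*5^( - 2 )*13^1*17^1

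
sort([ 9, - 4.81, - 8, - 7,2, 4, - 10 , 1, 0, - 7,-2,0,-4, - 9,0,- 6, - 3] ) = [-10, - 9, - 8, - 7, - 7,-6, - 4.81, - 4, - 3 ,- 2,0, 0,0,1,2,  4,9] 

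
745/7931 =745/7931  =  0.09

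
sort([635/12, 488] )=[635/12, 488]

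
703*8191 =5758273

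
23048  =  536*43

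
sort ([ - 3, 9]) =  [ - 3,9]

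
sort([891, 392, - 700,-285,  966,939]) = [ - 700, - 285,392, 891, 939, 966]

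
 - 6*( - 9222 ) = 55332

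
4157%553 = 286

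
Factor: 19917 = 3^2*2213^1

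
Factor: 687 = 3^1*229^1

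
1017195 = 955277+61918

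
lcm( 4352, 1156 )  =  73984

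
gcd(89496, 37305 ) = 9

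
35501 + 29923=65424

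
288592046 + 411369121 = 699961167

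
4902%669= 219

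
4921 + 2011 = 6932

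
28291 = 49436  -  21145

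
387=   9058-8671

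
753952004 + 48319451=802271455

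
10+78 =88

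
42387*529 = 22422723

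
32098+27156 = 59254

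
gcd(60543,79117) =1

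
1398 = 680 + 718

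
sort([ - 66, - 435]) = [  -  435, - 66] 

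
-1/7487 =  - 1 + 7486/7487 = -  0.00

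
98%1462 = 98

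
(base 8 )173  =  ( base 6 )323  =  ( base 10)123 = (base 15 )83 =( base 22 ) 5d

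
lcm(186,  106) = 9858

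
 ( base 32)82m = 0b10000001010110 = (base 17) 1BAG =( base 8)20126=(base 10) 8278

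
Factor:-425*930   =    -  2^1*3^1 *5^3*17^1*31^1  =  - 395250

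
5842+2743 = 8585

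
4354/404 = 10 + 157/202= 10.78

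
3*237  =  711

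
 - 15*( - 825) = 12375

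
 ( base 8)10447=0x1127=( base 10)4391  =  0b1000100100111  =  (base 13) 1cca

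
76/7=76/7=10.86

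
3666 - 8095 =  - 4429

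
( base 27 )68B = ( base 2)1000111111001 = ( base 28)5o9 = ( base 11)3503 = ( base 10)4601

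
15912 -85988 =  -70076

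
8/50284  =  2/12571 =0.00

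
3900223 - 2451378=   1448845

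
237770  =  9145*26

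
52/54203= 52/54203 = 0.00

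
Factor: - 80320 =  - 2^6 * 5^1*251^1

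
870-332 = 538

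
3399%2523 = 876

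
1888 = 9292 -7404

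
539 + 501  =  1040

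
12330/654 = 18+93/109 =18.85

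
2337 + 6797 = 9134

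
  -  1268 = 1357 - 2625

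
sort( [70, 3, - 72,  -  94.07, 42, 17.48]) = [-94.07, - 72, 3,17.48, 42, 70]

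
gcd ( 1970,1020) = 10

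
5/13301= 5/13301 = 0.00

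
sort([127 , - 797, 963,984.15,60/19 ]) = [  -  797,60/19,127  ,  963,984.15]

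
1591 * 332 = 528212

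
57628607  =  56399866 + 1228741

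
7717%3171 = 1375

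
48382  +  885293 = 933675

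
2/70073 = 2/70073 = 0.00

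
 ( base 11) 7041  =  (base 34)83C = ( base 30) ac2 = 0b10010010010010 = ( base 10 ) 9362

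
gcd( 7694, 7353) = 1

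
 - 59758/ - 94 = 635+34/47  =  635.72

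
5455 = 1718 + 3737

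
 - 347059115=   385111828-732170943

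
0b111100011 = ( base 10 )483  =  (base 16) 1E3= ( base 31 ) fi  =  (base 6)2123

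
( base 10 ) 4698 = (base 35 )3t8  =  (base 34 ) 426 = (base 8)11132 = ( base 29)5h0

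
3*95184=285552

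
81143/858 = 94 + 491/858 = 94.57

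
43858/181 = 43858/181 = 242.31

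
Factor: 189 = 3^3*7^1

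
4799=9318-4519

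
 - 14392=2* (- 7196)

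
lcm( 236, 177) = 708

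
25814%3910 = 2354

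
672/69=224/23 = 9.74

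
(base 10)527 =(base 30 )HH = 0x20F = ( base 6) 2235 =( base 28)in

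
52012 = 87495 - 35483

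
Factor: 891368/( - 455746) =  - 445684/227873 = -2^2*67^1*1663^1*227873^ ( - 1)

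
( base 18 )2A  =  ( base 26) 1k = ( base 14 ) 34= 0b101110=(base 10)46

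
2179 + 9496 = 11675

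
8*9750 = 78000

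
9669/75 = 3223/25 = 128.92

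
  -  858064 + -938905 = - 1796969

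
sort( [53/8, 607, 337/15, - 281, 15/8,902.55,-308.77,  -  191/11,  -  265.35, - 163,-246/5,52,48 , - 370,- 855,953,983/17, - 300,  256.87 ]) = [ - 855, - 370, - 308.77 ,-300,-281,-265.35, - 163, - 246/5, - 191/11, 15/8, 53/8,337/15,48,  52,983/17,256.87,607,902.55 , 953 ]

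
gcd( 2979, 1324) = 331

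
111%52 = 7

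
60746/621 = 60746/621 = 97.82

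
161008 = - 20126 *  (-8) 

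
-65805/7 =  - 65805/7 = - 9400.71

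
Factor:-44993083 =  - 19^1*23^1*149^1 *691^1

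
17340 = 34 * 510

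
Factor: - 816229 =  - 127^1*6427^1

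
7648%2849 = 1950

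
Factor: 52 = 2^2* 13^1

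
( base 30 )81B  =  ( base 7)30053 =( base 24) CDH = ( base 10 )7241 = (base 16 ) 1C49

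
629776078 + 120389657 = 750165735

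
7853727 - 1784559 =6069168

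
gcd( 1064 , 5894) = 14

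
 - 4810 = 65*( - 74)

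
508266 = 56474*9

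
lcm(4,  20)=20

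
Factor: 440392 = 2^3 *55049^1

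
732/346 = 366/173 = 2.12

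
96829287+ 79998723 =176828010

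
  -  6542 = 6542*( - 1 ) 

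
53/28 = 1+25/28 = 1.89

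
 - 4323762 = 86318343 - 90642105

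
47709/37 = 47709/37 = 1289.43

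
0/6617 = 0 = 0.00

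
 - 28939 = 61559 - 90498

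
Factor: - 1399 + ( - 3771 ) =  - 5170=-  2^1*5^1*11^1*47^1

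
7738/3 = 2579+1/3 = 2579.33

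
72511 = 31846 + 40665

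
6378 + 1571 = 7949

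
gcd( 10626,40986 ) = 1518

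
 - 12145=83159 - 95304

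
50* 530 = 26500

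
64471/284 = 227+3/284 =227.01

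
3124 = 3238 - 114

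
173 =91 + 82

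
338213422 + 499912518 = 838125940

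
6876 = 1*6876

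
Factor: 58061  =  58061^1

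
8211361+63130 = 8274491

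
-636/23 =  - 28 + 8/23 = - 27.65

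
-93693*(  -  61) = 5715273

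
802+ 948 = 1750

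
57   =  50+7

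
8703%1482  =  1293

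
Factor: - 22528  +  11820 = - 2^2*2677^1=- 10708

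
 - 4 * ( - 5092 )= 20368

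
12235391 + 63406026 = 75641417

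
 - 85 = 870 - 955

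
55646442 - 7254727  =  48391715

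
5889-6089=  - 200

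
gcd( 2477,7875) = 1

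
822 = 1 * 822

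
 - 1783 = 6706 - 8489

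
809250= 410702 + 398548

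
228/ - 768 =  - 19/64 = - 0.30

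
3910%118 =16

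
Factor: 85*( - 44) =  -3740 = -  2^2*5^1*11^1*17^1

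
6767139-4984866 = 1782273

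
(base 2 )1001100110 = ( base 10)614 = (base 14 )31C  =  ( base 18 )1G2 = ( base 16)266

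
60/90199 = 60/90199 = 0.00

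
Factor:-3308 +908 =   -  2400  =  -2^5*3^1*5^2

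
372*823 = 306156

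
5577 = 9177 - 3600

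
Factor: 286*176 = 2^5 * 11^2*13^1 = 50336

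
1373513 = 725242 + 648271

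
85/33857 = 85/33857 = 0.00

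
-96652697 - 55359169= - 152011866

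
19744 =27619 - 7875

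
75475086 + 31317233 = 106792319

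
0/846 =0=0.00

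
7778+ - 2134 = 5644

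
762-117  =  645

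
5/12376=5/12376 = 0.00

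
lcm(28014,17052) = 392196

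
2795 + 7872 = 10667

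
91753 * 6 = 550518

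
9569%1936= 1825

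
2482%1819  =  663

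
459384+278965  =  738349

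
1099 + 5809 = 6908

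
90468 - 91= 90377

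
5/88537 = 5/88537 = 0.00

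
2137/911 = 2+315/911 = 2.35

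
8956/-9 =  - 996+8/9= - 995.11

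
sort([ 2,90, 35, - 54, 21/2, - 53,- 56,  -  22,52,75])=[ - 56,- 54,- 53,- 22, 2,21/2, 35, 52, 75, 90]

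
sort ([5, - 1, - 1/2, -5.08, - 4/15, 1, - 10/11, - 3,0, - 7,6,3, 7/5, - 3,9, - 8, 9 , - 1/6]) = [ - 8 , - 7 , - 5.08 , - 3, - 3,-1, - 10/11, - 1/2 , - 4/15, - 1/6,0, 1,7/5, 3,5, 6,9 , 9]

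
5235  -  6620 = -1385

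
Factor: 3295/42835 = 1/13 = 13^( - 1)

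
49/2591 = 49/2591 = 0.02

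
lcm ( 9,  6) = 18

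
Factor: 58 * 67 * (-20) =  - 2^3 * 5^1*29^1*67^1 = -  77720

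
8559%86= 45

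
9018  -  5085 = 3933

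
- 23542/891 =- 23542/891=-  26.42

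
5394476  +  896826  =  6291302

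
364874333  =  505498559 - 140624226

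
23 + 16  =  39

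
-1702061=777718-2479779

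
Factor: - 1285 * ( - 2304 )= 2960640 = 2^8 * 3^2*5^1*257^1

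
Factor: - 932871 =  - 3^1 * 103^1*3019^1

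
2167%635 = 262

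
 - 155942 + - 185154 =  - 341096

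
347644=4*86911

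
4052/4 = 1013 = 1013.00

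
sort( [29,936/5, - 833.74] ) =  [ - 833.74, 29, 936/5]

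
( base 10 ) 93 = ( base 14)69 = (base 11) 85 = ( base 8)135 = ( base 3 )10110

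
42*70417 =2957514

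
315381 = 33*9557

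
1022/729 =1+293/729 = 1.40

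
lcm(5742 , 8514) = 246906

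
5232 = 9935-4703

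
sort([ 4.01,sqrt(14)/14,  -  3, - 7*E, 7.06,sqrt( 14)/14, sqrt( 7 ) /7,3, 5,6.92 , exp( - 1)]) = [ -7*E,-3,sqrt( 14)/14,sqrt(14)/14,exp( - 1),sqrt(7)/7,3,4.01, 5, 6.92,7.06] 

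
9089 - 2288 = 6801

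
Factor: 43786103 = 193^1*226871^1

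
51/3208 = 51/3208 = 0.02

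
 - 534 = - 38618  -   - 38084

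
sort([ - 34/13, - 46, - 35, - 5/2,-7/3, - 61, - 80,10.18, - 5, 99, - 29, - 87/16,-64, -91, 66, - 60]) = [ - 91, - 80, - 64, - 61,-60, - 46, -35, - 29, -87/16, - 5,-34/13, - 5/2 ,-7/3,  10.18,66, 99]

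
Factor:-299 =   -  13^1*23^1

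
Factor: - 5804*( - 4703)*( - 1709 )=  - 46649226308 = - 2^2 * 1451^1*  1709^1 * 4703^1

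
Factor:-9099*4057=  - 36914643= - 3^3* 337^1*4057^1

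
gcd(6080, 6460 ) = 380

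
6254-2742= 3512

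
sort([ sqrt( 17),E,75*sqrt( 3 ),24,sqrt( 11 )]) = [E, sqrt ( 11) , sqrt(17 ),24,75*sqrt(3 ) ] 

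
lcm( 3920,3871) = 309680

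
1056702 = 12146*87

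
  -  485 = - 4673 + 4188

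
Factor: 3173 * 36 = 2^2*3^2*19^1*167^1 = 114228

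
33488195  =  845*39631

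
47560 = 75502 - 27942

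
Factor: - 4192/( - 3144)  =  2^2*3^( - 1)=4/3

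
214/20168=107/10084 = 0.01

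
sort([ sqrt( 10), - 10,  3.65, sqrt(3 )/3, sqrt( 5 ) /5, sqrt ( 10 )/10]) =[-10,  sqrt(10 )/10,  sqrt( 5 ) /5 , sqrt( 3 ) /3 , sqrt( 10),3.65]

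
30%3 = 0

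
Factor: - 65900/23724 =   -  3^(-2 )*5^2 =- 25/9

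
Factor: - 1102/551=-2= - 2^1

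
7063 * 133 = 939379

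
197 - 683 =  - 486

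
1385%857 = 528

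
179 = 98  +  81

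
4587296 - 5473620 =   -  886324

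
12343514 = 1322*9337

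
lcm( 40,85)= 680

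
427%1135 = 427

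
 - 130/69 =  - 2  +  8/69  =  - 1.88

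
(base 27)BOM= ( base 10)8689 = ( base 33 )7WA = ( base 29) A9I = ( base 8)20761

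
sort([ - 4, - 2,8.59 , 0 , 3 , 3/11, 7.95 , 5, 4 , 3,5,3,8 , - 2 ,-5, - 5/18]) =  [-5, - 4, - 2, - 2 , - 5/18,0  ,  3/11,3,3,  3,  4 , 5 , 5 , 7.95 , 8 , 8.59]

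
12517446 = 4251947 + 8265499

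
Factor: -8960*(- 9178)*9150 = 2^10*3^1 * 5^3*7^1 * 13^1 * 61^1*353^1 = 752449152000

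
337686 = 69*4894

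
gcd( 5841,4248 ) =531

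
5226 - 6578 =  - 1352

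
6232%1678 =1198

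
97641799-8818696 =88823103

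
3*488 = 1464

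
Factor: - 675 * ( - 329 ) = 222075= 3^3*5^2*7^1*47^1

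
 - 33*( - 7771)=256443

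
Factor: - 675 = - 3^3*5^2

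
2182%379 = 287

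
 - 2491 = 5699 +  - 8190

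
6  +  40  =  46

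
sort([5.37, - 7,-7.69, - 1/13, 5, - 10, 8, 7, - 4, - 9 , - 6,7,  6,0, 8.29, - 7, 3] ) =[ - 10, - 9, - 7.69,-7, - 7, - 6, - 4,-1/13, 0, 3, 5,5.37 , 6,  7, 7, 8, 8.29 ]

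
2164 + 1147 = 3311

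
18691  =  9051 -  - 9640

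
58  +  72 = 130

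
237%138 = 99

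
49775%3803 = 336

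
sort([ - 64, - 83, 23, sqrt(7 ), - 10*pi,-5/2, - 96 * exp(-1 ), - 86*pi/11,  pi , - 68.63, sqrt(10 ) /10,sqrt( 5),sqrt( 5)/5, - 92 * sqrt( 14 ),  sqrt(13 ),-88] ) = [ - 92*sqrt (14 ),-88, - 83, - 68.63,  -  64, - 96 * exp ( - 1 ),-10*pi, - 86 *pi/11, - 5/2, sqrt(10 ) /10, sqrt( 5 ) /5,sqrt(5 ),sqrt( 7 ), pi, sqrt(13 ),23 ] 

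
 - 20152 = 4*( - 5038)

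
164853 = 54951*3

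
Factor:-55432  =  - 2^3*13^2 * 41^1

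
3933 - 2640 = 1293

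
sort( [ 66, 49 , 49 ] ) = [49,  49,66]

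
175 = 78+97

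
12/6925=12/6925 = 0.00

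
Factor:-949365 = - 3^2*5^1 * 17^2*73^1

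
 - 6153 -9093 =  - 15246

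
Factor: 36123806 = 2^1*71^2*3583^1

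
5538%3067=2471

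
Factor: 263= 263^1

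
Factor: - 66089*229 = - 229^1*66089^1 = - 15134381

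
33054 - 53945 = -20891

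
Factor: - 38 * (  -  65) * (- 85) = - 209950 = -2^1*5^2 * 13^1*17^1*19^1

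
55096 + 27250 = 82346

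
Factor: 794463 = 3^1*137^1*1933^1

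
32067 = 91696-59629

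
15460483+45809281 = 61269764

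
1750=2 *875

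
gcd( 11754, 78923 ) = 1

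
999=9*111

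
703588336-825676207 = -122087871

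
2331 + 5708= 8039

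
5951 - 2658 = 3293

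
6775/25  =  271  =  271.00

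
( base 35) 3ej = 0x1058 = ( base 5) 113214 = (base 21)9A5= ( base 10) 4184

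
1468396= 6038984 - 4570588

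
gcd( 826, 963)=1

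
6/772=3/386=   0.01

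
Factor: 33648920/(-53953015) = -2^3*841223^1*10790603^(  -  1) = -6729784/10790603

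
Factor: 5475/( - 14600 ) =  - 3/8  =  - 2^(- 3)*3^1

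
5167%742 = 715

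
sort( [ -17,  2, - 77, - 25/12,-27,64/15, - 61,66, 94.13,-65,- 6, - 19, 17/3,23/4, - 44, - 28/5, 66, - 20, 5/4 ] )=[ - 77, - 65 ,  -  61, - 44, - 27, - 20, - 19,  -  17, - 6,-28/5,-25/12,  5/4,2, 64/15,  17/3,  23/4, 66, 66,  94.13]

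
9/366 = 3/122 =0.02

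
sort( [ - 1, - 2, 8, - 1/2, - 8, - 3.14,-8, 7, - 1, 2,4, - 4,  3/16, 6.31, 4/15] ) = [-8, - 8,-4, - 3.14 , - 2, - 1, - 1,-1/2,3/16,4/15, 2, 4, 6.31, 7, 8]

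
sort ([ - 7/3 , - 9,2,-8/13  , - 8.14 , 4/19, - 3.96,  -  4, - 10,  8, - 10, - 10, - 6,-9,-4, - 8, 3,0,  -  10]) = [  -  10,-10,-10,- 10,  -  9,-9,  -  8.14, - 8, -6, - 4, - 4, - 3.96, - 7/3,-8/13, 0, 4/19,2, 3, 8]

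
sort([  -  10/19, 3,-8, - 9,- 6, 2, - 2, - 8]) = [-9, -8, - 8, - 6, - 2,  -  10/19, 2,3 ] 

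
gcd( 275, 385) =55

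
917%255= 152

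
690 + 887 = 1577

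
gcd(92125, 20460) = 55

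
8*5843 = 46744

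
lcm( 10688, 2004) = 32064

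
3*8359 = 25077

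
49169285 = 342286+48826999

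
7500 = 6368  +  1132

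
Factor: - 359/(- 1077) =1/3 = 3^(- 1 )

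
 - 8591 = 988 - 9579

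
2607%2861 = 2607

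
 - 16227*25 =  - 405675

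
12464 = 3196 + 9268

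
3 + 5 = 8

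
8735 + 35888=44623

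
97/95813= 97/95813= 0.00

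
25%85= 25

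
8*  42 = 336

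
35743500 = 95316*375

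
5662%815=772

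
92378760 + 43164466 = 135543226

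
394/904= 197/452 = 0.44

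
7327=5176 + 2151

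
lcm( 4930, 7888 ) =39440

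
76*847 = 64372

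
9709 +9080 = 18789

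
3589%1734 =121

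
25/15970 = 5/3194 = 0.00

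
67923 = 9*7547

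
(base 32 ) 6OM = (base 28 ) 8ni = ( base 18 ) 1374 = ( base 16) 1b16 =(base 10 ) 6934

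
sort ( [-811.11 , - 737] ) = [ - 811.11 , - 737 ] 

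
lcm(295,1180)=1180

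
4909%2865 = 2044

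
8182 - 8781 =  -599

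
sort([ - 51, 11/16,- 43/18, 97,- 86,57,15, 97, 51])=[ - 86, - 51, - 43/18, 11/16, 15, 51,57, 97, 97]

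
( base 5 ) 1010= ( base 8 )202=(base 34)3S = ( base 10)130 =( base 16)82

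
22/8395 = 22/8395 =0.00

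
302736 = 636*476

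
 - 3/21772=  - 1 + 21769/21772  =  -0.00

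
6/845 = 6/845 = 0.01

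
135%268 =135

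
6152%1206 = 122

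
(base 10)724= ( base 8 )1324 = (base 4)23110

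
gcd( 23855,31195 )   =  1835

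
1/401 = 1/401 = 0.00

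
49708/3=16569 + 1/3 = 16569.33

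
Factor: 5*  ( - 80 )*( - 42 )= 2^5 * 3^1*5^2 * 7^1  =  16800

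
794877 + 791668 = 1586545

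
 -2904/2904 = -1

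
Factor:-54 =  - 2^1*3^3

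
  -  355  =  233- 588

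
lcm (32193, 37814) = 2382282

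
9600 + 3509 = 13109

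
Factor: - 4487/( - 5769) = 3^( - 2) * 7^1 = 7/9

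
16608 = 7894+8714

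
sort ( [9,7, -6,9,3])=[ - 6, 3 , 7, 9,9 ] 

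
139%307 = 139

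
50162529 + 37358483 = 87521012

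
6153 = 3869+2284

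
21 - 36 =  - 15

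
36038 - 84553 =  - 48515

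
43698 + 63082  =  106780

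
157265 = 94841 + 62424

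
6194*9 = 55746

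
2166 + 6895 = 9061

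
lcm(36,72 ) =72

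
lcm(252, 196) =1764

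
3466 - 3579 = - 113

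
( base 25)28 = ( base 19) 31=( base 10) 58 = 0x3A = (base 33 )1p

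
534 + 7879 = 8413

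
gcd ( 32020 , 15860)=20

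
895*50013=44761635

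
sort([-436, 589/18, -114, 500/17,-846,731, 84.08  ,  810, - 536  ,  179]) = [ - 846, - 536, - 436, - 114,500/17,589/18,  84.08, 179,  731, 810] 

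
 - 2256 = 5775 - 8031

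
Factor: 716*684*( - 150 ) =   -  73461600 = -2^5*3^3*5^2*19^1*179^1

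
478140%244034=234106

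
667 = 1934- 1267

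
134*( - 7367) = -987178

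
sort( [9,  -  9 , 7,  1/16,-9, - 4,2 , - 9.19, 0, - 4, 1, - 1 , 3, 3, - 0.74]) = [ - 9.19, - 9, - 9, - 4, - 4,  -  1, - 0.74,0,1/16,1, 2,  3, 3, 7,9 ] 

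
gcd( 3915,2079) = 27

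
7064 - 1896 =5168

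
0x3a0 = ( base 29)130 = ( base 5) 12203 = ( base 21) 224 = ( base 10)928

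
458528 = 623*736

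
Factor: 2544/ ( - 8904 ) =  - 2/7 = - 2^1* 7^( - 1 ) 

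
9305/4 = 9305/4 = 2326.25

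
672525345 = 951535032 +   -  279009687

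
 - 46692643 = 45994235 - 92686878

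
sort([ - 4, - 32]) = [ - 32,-4]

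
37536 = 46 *816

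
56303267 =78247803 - 21944536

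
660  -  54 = 606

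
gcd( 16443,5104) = 29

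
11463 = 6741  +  4722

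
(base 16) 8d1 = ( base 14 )b73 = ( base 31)2ap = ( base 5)33012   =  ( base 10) 2257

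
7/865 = 7/865 = 0.01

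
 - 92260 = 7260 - 99520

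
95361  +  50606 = 145967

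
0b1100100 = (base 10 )100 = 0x64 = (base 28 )3G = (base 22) 4C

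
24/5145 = 8/1715 =0.00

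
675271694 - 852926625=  - 177654931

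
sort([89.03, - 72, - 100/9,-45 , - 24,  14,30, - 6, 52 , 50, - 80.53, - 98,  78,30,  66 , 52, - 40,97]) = [ - 98,- 80.53,- 72, - 45 , - 40,- 24, - 100/9 , - 6,  14 , 30,30, 50 , 52, 52,66, 78, 89.03 , 97] 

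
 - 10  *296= - 2960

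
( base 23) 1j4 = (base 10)970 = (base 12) 68A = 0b1111001010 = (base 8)1712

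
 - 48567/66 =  - 736+3/22 = -735.86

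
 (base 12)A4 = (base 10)124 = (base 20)64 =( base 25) 4O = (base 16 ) 7c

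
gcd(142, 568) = 142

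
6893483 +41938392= 48831875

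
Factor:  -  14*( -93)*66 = 2^2*3^2*7^1*11^1*31^1 =85932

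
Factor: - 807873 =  - 3^1*11^1  *  24481^1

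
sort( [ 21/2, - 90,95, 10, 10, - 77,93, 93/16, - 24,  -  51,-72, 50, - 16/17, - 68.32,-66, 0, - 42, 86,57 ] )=[ - 90 , - 77 , - 72, - 68.32, - 66, - 51, - 42, -24, - 16/17, 0,93/16,10, 10 , 21/2,50 , 57, 86, 93,95] 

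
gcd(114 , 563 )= 1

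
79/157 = 79/157 =0.50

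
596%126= 92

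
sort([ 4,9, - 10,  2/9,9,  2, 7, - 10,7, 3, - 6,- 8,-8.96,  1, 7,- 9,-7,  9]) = [ - 10, - 10 ,-9, - 8.96, - 8, - 7, - 6, 2/9, 1,2, 3, 4, 7, 7, 7,9, 9,9]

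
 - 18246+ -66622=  - 84868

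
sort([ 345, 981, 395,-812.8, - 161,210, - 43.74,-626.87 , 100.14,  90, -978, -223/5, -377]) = [-978, - 812.8,  -  626.87,- 377,  -  161,  -  223/5,-43.74, 90,100.14, 210, 345,395, 981] 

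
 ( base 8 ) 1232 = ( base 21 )1af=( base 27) OI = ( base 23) 15m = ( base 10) 666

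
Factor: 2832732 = 2^2*3^4*7^1*1249^1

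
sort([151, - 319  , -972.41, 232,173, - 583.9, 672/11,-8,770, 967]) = [-972.41, - 583.9,-319,-8,672/11, 151, 173, 232,770, 967 ]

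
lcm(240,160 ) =480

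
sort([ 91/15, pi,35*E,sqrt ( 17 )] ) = [ pi,sqrt( 17 ),91/15,35*E]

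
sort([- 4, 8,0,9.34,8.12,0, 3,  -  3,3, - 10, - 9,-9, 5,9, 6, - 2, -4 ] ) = [ - 10, - 9, - 9, - 4, - 4, - 3, - 2,0,0,3,  3,5,6,8,8.12,9,9.34 ] 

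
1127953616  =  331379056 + 796574560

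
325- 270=55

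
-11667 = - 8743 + -2924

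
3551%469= 268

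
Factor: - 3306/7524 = -29/66 = - 2^(  -  1 )*3^( - 1)*11^(-1) * 29^1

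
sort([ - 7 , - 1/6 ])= [  -  7, - 1/6]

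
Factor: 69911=69911^1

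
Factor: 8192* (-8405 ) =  - 68853760 = -2^13*5^1*41^2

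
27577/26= 1060 + 17/26  =  1060.65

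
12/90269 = 12/90269 = 0.00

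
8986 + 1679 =10665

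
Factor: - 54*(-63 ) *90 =306180 = 2^2*3^7*5^1*7^1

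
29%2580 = 29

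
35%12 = 11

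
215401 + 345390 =560791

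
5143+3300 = 8443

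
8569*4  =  34276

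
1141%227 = 6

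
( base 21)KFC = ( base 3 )110112210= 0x23BB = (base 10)9147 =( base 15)2a9c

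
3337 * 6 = 20022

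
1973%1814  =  159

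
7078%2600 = 1878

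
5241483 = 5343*981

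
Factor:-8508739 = -47^1*269^1*673^1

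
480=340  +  140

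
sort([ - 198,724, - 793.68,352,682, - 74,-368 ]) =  [ - 793.68, - 368, - 198, - 74, 352,682, 724 ]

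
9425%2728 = 1241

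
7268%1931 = 1475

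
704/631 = 704/631 = 1.12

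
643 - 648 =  - 5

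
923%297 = 32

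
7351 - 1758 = 5593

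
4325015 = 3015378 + 1309637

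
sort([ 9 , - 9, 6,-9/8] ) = [ - 9, - 9/8, 6  ,  9] 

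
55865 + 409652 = 465517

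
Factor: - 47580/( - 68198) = 30/43 = 2^1*3^1 * 5^1*43^( - 1) 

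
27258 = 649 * 42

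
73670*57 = 4199190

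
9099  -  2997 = 6102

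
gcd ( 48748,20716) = 4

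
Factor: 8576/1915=2^7*5^( - 1)*67^1*383^ ( -1)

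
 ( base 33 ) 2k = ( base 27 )35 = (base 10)86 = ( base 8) 126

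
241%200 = 41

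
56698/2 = 28349 = 28349.00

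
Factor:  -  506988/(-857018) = 253494/428509= 2^1*3^2*14083^1*428509^( - 1)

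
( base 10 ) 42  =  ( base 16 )2A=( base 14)30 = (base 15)2c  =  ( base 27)1f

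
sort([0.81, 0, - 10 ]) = [ - 10,0,0.81] 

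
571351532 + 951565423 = 1522916955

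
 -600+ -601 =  - 1201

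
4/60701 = 4/60701  =  0.00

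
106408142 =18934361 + 87473781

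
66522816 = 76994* 864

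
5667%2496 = 675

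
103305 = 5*20661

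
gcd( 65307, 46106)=1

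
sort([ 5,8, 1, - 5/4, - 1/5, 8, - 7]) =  [ - 7, - 5/4,  -  1/5, 1, 5, 8,  8 ]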